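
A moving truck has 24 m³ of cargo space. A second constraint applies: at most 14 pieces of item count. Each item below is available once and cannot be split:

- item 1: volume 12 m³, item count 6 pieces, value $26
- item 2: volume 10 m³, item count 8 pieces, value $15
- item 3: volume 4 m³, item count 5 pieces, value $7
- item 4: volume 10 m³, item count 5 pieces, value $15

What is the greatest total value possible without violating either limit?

$41

Feasible sets respecting both limits:
- item 1+item 2: volume 22, item count 14, value 41
- item 1+item 4: volume 22, item count 11, value 41
- item 1+item 3: volume 16, item count 11, value 33
- item 2+item 4: volume 20, item count 13, value 30
Best: $41.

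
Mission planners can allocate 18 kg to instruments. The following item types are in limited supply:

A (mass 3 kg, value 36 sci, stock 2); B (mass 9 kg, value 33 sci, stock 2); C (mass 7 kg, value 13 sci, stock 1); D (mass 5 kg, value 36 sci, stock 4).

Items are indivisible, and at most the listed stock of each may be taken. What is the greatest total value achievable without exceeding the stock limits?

144 sci

Top feasible selections:
- 2×A + 2×D: mass 16, value 144
- 1×A + 3×D: mass 18, value 144
- 2×A + 1×C + 1×D: mass 18, value 121
Best: 144 sci.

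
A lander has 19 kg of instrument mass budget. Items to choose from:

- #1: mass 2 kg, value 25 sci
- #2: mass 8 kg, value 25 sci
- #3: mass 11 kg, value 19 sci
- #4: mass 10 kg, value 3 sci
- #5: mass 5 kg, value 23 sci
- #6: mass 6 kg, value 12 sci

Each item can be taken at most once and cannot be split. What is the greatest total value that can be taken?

This is a 0/1 knapsack; check combinations near the capacity.
- #1+#2+#5: mass 2+8+5=15, value 25+25+23=73
- #1+#3+#5: mass 2+11+5=18, value 25+19+23=67
- #1+#2+#6: mass 2+8+6=16, value 25+25+12=62
Best: 73 sci.

73 sci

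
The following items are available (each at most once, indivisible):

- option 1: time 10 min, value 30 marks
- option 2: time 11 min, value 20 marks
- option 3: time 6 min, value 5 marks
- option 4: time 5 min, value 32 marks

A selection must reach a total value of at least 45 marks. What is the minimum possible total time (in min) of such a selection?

15

Subsets with value ≥ 45, sorted by total time:
- option 1+option 4: time 15, value 62
- option 2+option 4: time 16, value 52
- option 1+option 3+option 4: time 21, value 67
Minimum time: 15 min.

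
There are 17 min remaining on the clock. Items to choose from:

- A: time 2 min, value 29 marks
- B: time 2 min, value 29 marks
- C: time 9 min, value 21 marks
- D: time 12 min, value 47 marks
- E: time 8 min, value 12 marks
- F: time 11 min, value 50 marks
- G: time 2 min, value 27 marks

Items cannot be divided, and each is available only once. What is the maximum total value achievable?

135 marks

This is a 0/1 knapsack; check combinations near the capacity.
- A+B+F+G: time 2+2+11+2=17, value 29+29+50+27=135
- A+B+F: time 2+2+11=15, value 29+29+50=108
- A+B+C+G: time 2+2+9+2=15, value 29+29+21+27=106
Best: 135 marks.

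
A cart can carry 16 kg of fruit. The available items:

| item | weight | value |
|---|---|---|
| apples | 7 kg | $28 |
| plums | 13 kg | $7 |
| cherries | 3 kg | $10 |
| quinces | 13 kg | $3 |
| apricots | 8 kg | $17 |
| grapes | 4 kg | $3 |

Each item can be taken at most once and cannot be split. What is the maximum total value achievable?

$45

Check high-value combinations within 16 kg:
- apples+apricots: weight 7+8=15, value 28+17=45
- apples+cherries+grapes: weight 7+3+4=14, value 28+10+3=41
- apples+cherries: weight 7+3=10, value 28+10=38
- apples+grapes: weight 7+4=11, value 28+3=31
Best: $45.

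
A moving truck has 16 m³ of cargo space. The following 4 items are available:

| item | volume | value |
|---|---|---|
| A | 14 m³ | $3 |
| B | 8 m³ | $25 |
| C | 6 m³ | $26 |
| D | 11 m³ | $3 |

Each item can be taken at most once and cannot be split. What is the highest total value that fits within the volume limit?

Check high-value combinations within 16 m³:
- B+C: volume 8+6=14, value 25+26=51
- C: volume 6, value 26
- B: volume 8, value 25
- D: volume 11, value 3
- A: volume 14, value 3
Best: $51.

$51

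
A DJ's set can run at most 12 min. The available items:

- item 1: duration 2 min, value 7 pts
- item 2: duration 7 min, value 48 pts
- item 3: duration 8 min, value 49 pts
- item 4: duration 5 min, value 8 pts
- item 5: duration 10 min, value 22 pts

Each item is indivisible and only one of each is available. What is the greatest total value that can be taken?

Check high-value combinations within 12 min:
- item 1+item 3: duration 2+8=10, value 7+49=56
- item 2+item 4: duration 7+5=12, value 48+8=56
- item 1+item 2: duration 2+7=9, value 7+48=55
- item 3: duration 8, value 49
Best: 56 pts.

56 pts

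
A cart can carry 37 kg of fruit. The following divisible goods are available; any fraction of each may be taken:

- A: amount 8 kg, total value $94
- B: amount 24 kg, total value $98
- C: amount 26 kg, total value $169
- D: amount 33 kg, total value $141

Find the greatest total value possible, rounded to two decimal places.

275.82

Take in order of value per unit:
- A (94/8 per unit): all 8 → value 94, running total 94.00
- C (169/26 per unit): all 26 → value 169, running total 263.00
- D (141/33 per unit): 3 of 33 → value 3×141/33 = 12.8182, running total 275.82
Total 275.82.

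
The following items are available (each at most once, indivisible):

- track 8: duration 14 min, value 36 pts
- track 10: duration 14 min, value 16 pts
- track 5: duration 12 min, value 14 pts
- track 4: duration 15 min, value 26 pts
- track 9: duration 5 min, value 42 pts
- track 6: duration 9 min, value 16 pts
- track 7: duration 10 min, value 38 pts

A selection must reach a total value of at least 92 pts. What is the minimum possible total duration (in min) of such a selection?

24

Subsets with value ≥ 92, sorted by total duration:
- track 9+track 6+track 7: duration 24, value 96
- track 5+track 9+track 7: duration 27, value 94
Minimum duration: 24 min.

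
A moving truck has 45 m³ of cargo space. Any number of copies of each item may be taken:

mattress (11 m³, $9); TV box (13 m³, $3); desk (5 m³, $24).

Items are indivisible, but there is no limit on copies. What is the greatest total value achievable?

Best value-per-unit is desk at 24/5, and filling with it alone uses volume 9×5=45. No mix of the others beats 9×24 = 216.

$216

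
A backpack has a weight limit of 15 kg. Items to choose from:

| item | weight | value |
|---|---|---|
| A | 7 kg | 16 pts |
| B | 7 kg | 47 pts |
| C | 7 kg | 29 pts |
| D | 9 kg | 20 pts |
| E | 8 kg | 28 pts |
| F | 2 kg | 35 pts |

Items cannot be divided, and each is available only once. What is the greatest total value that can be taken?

Check high-value combinations within 15 kg:
- B+F: weight 7+2=9, value 47+35=82
- B+C: weight 7+7=14, value 47+29=76
- B+E: weight 7+8=15, value 47+28=75
- C+F: weight 7+2=9, value 29+35=64
- E+F: weight 8+2=10, value 28+35=63
Best: 82 pts.

82 pts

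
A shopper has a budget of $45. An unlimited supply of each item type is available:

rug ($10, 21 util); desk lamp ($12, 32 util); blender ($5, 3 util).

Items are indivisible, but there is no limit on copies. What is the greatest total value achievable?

Best value-per-unit is desk lamp at 32/12; filling with it alone gives 3×32 = 96.
Optimal mix: 2×rug + 2×desk lamp → cost 44, value 106.

106 util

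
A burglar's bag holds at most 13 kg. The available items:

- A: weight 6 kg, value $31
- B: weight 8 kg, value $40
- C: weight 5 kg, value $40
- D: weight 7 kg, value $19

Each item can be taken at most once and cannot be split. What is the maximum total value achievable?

Check high-value combinations within 13 kg:
- B+C: weight 8+5=13, value 40+40=80
- A+C: weight 6+5=11, value 31+40=71
- C+D: weight 5+7=12, value 40+19=59
- A+D: weight 6+7=13, value 31+19=50
Best: $80.

$80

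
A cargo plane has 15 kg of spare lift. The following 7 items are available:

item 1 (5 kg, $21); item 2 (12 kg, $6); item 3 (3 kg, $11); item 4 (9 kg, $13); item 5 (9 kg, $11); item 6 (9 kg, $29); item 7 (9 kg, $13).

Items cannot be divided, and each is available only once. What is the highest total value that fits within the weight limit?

$50

Check high-value combinations within 15 kg:
- item 1+item 6: weight 5+9=14, value 21+29=50
- item 3+item 6: weight 3+9=12, value 11+29=40
- item 1+item 4: weight 5+9=14, value 21+13=34
- item 1+item 7: weight 5+9=14, value 21+13=34
- item 1+item 3: weight 5+3=8, value 21+11=32
Best: $50.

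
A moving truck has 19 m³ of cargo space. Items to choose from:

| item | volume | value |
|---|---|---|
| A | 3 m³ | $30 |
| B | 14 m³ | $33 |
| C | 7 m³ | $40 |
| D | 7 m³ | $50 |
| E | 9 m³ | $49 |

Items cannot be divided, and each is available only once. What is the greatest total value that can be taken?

$129

Check high-value combinations within 19 m³:
- A+D+E: volume 3+7+9=19, value 30+50+49=129
- A+C+D: volume 3+7+7=17, value 30+40+50=120
- A+C+E: volume 3+7+9=19, value 30+40+49=119
- D+E: volume 7+9=16, value 50+49=99
- C+D: volume 7+7=14, value 40+50=90
Best: $129.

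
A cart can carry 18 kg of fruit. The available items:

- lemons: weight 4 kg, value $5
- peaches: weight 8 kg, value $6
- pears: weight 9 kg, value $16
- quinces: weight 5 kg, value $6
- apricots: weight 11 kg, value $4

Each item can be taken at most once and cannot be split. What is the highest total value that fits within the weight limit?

Check high-value combinations within 18 kg:
- lemons+pears+quinces: weight 4+9+5=18, value 5+16+6=27
- pears+quinces: weight 9+5=14, value 16+6=22
- peaches+pears: weight 8+9=17, value 6+16=22
- lemons+pears: weight 4+9=13, value 5+16=21
Best: $27.

$27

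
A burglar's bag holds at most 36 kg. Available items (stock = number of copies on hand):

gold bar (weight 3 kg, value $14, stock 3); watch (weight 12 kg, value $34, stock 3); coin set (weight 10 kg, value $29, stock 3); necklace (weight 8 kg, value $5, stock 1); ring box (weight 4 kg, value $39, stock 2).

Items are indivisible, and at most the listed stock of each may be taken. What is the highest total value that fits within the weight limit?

Top feasible selections:
- 2×gold bar + 1×watch + 1×coin set + 2×ring box: weight 36, value 169
- 2×gold bar + 2×coin set + 2×ring box: weight 34, value 164
Best: $169.

$169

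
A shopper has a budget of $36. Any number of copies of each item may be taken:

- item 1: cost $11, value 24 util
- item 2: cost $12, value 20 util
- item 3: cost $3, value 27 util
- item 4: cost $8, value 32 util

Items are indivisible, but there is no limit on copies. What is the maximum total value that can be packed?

324 util

Best value-per-unit is item 3 at 27/3, and filling with it alone uses cost 12×3=36. No mix of the others beats 12×27 = 324.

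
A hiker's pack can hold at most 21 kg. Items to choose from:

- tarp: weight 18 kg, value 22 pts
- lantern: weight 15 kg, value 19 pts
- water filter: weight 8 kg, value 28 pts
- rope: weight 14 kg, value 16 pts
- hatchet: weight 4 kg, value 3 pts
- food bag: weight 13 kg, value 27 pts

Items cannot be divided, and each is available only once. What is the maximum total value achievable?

Check high-value combinations within 21 kg:
- water filter+food bag: weight 8+13=21, value 28+27=55
- water filter+hatchet: weight 8+4=12, value 28+3=31
- hatchet+food bag: weight 4+13=17, value 3+27=30
- water filter: weight 8, value 28
- food bag: weight 13, value 27
Best: 55 pts.

55 pts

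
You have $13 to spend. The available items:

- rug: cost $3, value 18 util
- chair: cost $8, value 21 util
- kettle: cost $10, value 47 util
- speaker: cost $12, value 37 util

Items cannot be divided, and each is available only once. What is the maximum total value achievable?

Check high-value combinations within $13:
- rug+kettle: cost 3+10=13, value 18+47=65
- kettle: cost 10, value 47
- rug+chair: cost 3+8=11, value 18+21=39
Best: 65 util.

65 util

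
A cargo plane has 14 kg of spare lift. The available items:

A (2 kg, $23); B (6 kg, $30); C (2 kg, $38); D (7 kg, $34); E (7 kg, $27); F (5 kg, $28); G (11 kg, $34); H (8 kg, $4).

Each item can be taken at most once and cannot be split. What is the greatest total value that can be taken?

$100

Check high-value combinations within 14 kg:
- C+D+F: weight 2+7+5=14, value 38+34+28=100
- B+C+F: weight 6+2+5=13, value 30+38+28=96
- A+C+D: weight 2+2+7=11, value 23+38+34=95
- C+E+F: weight 2+7+5=14, value 38+27+28=93
Best: $100.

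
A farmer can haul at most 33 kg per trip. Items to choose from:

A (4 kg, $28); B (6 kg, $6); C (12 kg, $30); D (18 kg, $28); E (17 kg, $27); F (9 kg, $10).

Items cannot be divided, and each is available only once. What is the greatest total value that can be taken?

$85

Check high-value combinations within 33 kg:
- A+C+E: weight 4+12+17=33, value 28+30+27=85
- A+B+C+F: weight 4+6+12+9=31, value 28+6+30+10=74
- A+C+F: weight 4+12+9=25, value 28+30+10=68
Best: $85.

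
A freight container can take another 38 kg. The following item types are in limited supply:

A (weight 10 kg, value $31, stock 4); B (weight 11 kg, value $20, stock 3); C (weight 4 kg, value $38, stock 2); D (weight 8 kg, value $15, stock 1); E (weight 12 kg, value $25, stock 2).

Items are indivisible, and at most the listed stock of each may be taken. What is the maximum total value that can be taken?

$169

Top feasible selections:
- 3×A + 2×C: weight 38, value 169
- 2×A + 2×C + 1×D: weight 36, value 153
- 1×A + 2×C + 1×D + 1×E: weight 38, value 147
- 1×A + 1×B + 2×C + 1×D: weight 37, value 142
Best: $169.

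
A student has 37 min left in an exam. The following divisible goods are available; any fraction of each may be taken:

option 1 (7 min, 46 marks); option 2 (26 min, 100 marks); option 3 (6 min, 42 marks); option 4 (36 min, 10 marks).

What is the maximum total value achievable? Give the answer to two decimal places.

Take in order of value per unit:
- option 3 (42/6 per unit): all 6 → value 42, running total 42.00
- option 1 (46/7 per unit): all 7 → value 46, running total 88.00
- option 2 (100/26 per unit): 24 of 26 → value 24×100/26 = 92.3077, running total 180.31
Total 180.31.

180.31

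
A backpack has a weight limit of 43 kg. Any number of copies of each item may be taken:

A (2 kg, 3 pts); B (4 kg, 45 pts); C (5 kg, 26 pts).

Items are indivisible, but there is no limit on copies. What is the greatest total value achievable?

453 pts

Best value-per-unit is B at 45/4; filling with it alone gives 10×45 = 450.
Optimal mix: 1×A + 10×B → weight 42, value 453.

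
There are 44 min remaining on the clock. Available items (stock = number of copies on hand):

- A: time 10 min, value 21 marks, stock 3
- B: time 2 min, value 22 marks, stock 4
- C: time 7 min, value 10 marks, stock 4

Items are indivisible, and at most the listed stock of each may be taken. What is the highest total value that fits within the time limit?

151 marks

Top feasible selections:
- 3×A + 4×B: time 38, value 151
- 2×A + 4×B + 2×C: time 42, value 150
- 2×A + 4×B + 1×C: time 35, value 140
Best: 151 marks.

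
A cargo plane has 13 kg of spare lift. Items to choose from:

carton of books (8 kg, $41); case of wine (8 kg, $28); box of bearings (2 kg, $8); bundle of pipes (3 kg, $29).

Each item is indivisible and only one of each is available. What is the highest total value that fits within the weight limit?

Check high-value combinations within 13 kg:
- carton of books+box of bearings+bundle of pipes: weight 8+2+3=13, value 41+8+29=78
- carton of books+bundle of pipes: weight 8+3=11, value 41+29=70
- case of wine+box of bearings+bundle of pipes: weight 8+2+3=13, value 28+8+29=65
Best: $78.

$78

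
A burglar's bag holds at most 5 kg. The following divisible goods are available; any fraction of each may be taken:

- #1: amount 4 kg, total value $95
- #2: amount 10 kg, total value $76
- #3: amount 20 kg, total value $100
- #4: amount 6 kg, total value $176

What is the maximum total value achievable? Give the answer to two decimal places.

146.67

Take in order of value per unit:
- #4 (176/6 per unit): 5 of 6 → value 5×176/6 = 146.6667, running total 146.67
Total 146.67.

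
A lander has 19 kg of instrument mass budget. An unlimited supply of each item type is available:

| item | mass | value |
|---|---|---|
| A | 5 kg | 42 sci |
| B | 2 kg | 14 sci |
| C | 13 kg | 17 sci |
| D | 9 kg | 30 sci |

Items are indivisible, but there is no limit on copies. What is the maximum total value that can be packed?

Best value-per-unit is A at 42/5; filling with it alone gives 3×42 = 126.
Optimal mix: 3×A + 2×B → mass 19, value 154.

154 sci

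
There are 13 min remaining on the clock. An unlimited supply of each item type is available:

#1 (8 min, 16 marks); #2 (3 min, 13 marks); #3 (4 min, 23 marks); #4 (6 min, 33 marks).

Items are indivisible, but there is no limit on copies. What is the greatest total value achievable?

Best value-per-unit is #3 at 23/4; filling with it alone gives 3×23 = 69.
Optimal mix: 1×#2 + 1×#3 + 1×#4 → time 13, value 69.

69 marks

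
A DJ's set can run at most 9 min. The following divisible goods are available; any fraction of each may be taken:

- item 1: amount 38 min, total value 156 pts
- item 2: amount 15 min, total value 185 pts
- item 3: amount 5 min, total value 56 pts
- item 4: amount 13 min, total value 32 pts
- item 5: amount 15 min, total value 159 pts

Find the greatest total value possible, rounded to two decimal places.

111.00

Take in order of value per unit:
- item 2 (185/15 per unit): 9 of 15 → value 9×185/15 = 111.0000, running total 111.00
Total 111.00.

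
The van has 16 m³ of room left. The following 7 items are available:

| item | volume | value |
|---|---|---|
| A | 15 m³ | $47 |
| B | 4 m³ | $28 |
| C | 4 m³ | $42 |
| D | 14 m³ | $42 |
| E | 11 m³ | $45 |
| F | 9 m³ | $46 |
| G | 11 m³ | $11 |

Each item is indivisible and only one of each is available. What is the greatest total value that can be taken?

$88

This is a 0/1 knapsack; check combinations near the capacity.
- C+F: volume 4+9=13, value 42+46=88
- C+E: volume 4+11=15, value 42+45=87
- B+F: volume 4+9=13, value 28+46=74
- B+E: volume 4+11=15, value 28+45=73
- B+C: volume 4+4=8, value 28+42=70
Best: $88.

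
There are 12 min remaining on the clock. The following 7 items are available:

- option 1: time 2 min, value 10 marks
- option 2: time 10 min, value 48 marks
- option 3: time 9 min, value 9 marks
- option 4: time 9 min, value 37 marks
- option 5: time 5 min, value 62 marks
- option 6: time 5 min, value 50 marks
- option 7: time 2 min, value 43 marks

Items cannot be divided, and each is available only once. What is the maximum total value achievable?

Check high-value combinations within 12 min:
- option 5+option 6+option 7: time 5+5+2=12, value 62+50+43=155
- option 1+option 5+option 6: time 2+5+5=12, value 10+62+50=122
- option 1+option 5+option 7: time 2+5+2=9, value 10+62+43=115
Best: 155 marks.

155 marks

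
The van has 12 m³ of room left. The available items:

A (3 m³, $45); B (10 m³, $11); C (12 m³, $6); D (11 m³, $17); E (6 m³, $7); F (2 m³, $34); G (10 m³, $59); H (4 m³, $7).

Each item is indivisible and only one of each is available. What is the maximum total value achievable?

Check high-value combinations within 12 m³:
- F+G: volume 2+10=12, value 34+59=93
- A+F+H: volume 3+2+4=9, value 45+34+7=86
- A+E+F: volume 3+6+2=11, value 45+7+34=86
Best: $93.

$93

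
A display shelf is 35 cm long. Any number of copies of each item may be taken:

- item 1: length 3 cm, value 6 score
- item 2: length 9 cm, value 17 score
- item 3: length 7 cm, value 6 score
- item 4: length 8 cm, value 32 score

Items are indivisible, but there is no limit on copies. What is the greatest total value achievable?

134 score

Best value-per-unit is item 4 at 32/8; filling with it alone gives 4×32 = 128.
Optimal mix: 1×item 1 + 4×item 4 → length 35, value 134.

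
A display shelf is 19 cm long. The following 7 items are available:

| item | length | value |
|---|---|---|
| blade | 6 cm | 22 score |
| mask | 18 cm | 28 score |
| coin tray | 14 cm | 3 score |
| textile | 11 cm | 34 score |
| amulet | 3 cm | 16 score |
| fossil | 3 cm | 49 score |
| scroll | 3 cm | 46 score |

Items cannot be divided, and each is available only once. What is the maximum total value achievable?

133 score

This is a 0/1 knapsack; check combinations near the capacity.
- blade+amulet+fossil+scroll: length 6+3+3+3=15, value 22+16+49+46=133
- textile+fossil+scroll: length 11+3+3=17, value 34+49+46=129
- blade+fossil+scroll: length 6+3+3=12, value 22+49+46=117
- amulet+fossil+scroll: length 3+3+3=9, value 16+49+46=111
- textile+amulet+fossil: length 11+3+3=17, value 34+16+49=99
Best: 133 score.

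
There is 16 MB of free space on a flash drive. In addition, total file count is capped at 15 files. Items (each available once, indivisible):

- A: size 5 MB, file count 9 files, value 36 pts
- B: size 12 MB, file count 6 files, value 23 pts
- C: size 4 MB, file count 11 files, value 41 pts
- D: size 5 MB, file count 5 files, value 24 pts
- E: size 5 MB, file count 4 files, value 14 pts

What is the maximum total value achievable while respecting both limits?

60 pts

Feasible sets respecting both limits:
- A+D: size 10, file count 14, value 60
- C+E: size 9, file count 15, value 55
- A+E: size 10, file count 13, value 50
- C: size 4, file count 11, value 41
Best: 60 pts.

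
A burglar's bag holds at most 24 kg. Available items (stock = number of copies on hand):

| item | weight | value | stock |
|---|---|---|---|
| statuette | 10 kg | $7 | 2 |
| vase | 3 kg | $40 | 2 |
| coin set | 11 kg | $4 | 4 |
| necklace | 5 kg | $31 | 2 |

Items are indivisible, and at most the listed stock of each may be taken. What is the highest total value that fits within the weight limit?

Top feasible selections:
- 2×vase + 2×necklace: weight 16, value 142
- 1×statuette + 2×vase + 1×necklace: weight 21, value 118
- 2×vase + 1×coin set + 1×necklace: weight 22, value 115
Best: $142.

$142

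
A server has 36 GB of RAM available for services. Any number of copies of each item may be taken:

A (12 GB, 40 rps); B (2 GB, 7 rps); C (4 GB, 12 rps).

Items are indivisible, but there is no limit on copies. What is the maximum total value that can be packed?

Best value-per-unit is B at 7/2, and filling with it alone uses memory 18×2=36. No mix of the others beats 18×7 = 126.

126 rps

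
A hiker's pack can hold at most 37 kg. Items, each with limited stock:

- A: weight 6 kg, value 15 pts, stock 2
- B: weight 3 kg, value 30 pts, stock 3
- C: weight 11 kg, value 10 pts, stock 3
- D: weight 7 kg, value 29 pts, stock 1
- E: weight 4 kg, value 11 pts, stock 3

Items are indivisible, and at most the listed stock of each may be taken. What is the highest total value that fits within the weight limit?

171 pts

Best selections within weight 37 and stock limits:
- 2×A + 3×B + 1×D + 2×E: weight 36, value 171
- 1×A + 3×B + 1×D + 3×E: weight 34, value 167
- 2×A + 3×B + 1×D + 1×E: weight 32, value 160
- 1×A + 3×B + 1×D + 2×E: weight 30, value 156
Best: 171 pts.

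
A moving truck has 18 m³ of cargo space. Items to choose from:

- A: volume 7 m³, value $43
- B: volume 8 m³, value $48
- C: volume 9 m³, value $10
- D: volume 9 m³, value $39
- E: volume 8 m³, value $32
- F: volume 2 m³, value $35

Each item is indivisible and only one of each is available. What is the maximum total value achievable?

$126

Check high-value combinations within 18 m³:
- A+B+F: volume 7+8+2=17, value 43+48+35=126
- A+D+F: volume 7+9+2=18, value 43+39+35=117
- B+E+F: volume 8+8+2=18, value 48+32+35=115
- A+E+F: volume 7+8+2=17, value 43+32+35=110
- A+B: volume 7+8=15, value 43+48=91
Best: $126.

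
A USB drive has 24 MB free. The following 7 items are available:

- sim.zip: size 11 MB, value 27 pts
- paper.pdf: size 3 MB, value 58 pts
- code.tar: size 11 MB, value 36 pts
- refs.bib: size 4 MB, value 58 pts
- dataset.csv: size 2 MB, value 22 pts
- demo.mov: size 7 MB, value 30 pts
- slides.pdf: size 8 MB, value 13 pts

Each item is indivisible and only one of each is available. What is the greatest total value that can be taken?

181 pts

Check high-value combinations within 24 MB:
- paper.pdf+refs.bib+dataset.csv+demo.mov+slides.pdf: size 3+4+2+7+8=24, value 58+58+22+30+13=181
- paper.pdf+code.tar+refs.bib+dataset.csv: size 3+11+4+2=20, value 58+36+58+22=174
- paper.pdf+refs.bib+dataset.csv+demo.mov: size 3+4+2+7=16, value 58+58+22+30=168
Best: 181 pts.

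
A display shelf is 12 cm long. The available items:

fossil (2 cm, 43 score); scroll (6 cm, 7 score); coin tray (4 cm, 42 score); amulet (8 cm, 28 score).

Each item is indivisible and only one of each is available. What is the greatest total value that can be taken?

92 score

Check high-value combinations within 12 cm:
- fossil+scroll+coin tray: length 2+6+4=12, value 43+7+42=92
- fossil+coin tray: length 2+4=6, value 43+42=85
- fossil+amulet: length 2+8=10, value 43+28=71
- coin tray+amulet: length 4+8=12, value 42+28=70
Best: 92 score.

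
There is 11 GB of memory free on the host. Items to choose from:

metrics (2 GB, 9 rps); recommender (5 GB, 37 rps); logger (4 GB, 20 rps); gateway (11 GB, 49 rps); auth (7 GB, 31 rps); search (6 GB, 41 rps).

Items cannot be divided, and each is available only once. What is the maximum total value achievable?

78 rps

Check high-value combinations within 11 GB:
- recommender+search: memory 5+6=11, value 37+41=78
- metrics+recommender+logger: memory 2+5+4=11, value 9+37+20=66
- logger+search: memory 4+6=10, value 20+41=61
Best: 78 rps.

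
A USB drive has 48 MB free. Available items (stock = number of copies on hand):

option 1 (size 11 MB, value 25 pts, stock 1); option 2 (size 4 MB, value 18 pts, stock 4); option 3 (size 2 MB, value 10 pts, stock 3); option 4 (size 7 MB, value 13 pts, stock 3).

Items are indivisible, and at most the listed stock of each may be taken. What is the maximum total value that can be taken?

153 pts

Top feasible selections:
- 1×option 1 + 4×option 2 + 3×option 3 + 2×option 4: size 47, value 153
- 1×option 1 + 4×option 2 + 2×option 3 + 2×option 4: size 45, value 143
- 4×option 2 + 3×option 3 + 3×option 4: size 43, value 141
- 1×option 1 + 4×option 2 + 3×option 3 + 1×option 4: size 40, value 140
Best: 153 pts.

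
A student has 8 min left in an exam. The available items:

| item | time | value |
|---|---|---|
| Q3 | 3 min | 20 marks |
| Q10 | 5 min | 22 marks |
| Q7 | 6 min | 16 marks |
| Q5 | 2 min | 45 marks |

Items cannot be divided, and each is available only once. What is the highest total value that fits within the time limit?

67 marks

Check high-value combinations within 8 min:
- Q10+Q5: time 5+2=7, value 22+45=67
- Q3+Q5: time 3+2=5, value 20+45=65
- Q7+Q5: time 6+2=8, value 16+45=61
Best: 67 marks.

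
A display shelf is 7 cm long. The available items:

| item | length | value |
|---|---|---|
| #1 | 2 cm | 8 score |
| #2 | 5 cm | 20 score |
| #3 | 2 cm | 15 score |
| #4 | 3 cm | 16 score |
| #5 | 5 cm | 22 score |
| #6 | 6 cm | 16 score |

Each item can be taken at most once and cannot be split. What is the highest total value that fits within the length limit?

This is a 0/1 knapsack; check combinations near the capacity.
- #1+#3+#4: length 2+2+3=7, value 8+15+16=39
- #3+#5: length 2+5=7, value 15+22=37
- #2+#3: length 5+2=7, value 20+15=35
- #3+#4: length 2+3=5, value 15+16=31
Best: 39 score.

39 score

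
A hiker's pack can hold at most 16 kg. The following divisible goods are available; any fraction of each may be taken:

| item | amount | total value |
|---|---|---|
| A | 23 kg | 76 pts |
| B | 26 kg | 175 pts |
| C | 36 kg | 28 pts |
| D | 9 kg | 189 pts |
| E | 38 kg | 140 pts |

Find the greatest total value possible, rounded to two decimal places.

236.12

Take in order of value per unit:
- D (189/9 per unit): all 9 → value 189, running total 189.00
- B (175/26 per unit): 7 of 26 → value 7×175/26 = 47.1154, running total 236.12
Total 236.12.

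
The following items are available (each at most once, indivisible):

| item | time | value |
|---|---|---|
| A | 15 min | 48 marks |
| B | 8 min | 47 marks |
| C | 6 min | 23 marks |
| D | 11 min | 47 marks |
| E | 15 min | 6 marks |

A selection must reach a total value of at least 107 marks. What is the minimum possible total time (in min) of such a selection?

Subsets with value ≥ 107, sorted by total time:
- B+C+D: time 25, value 117
- A+B+C: time 29, value 118
Minimum time: 25 min.

25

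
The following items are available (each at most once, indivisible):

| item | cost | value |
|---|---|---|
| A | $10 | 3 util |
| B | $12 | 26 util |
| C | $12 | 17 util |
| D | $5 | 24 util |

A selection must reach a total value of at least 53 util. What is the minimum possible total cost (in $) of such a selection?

Subsets with value ≥ 53, sorted by total cost:
- A+B+D: cost 27, value 53
- B+C+D: cost 29, value 67
Minimum cost: 27 $.

27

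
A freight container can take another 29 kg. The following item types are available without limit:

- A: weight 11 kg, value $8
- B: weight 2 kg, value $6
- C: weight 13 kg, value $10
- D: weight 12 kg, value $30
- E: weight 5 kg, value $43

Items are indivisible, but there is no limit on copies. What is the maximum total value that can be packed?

Best value-per-unit is E at 43/5; filling with it alone gives 5×43 = 215.
Optimal mix: 2×B + 5×E → weight 29, value 227.

$227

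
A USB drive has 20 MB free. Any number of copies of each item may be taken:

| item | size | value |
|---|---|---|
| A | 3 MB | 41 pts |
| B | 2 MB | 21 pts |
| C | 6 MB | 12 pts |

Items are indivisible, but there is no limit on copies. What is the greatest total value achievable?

267 pts

Best value-per-unit is A at 41/3; filling with it alone gives 6×41 = 246.
Optimal mix: 6×A + 1×B → size 20, value 267.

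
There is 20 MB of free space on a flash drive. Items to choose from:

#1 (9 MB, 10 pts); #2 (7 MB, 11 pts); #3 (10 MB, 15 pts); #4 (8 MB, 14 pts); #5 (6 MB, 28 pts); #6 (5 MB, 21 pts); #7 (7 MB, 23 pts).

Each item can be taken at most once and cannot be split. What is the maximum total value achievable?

Check high-value combinations within 20 MB:
- #5+#6+#7: size 6+5+7=18, value 28+21+23=72
- #4+#5+#6: size 8+6+5=19, value 14+28+21=63
- #2+#5+#7: size 7+6+7=20, value 11+28+23=62
Best: 72 pts.

72 pts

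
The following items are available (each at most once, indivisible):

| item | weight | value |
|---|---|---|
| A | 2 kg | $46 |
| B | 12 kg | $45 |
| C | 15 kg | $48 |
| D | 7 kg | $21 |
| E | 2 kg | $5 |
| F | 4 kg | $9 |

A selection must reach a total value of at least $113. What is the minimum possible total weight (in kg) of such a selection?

Subsets with value ≥ 113, sorted by total weight:
- A+B+D+E: weight 23, value 117
- A+C+D: weight 24, value 115
- A+B+D+F: weight 25, value 121
- A+C+D+E: weight 26, value 120
Minimum weight: 23 kg.

23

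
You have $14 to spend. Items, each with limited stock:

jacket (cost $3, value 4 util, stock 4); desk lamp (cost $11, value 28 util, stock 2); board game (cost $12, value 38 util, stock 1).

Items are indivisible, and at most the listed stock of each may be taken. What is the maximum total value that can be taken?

38 util

Best selections within cost 14 and stock limits:
- 1×board game: cost 12, value 38
- 1×jacket + 1×desk lamp: cost 14, value 32
- 1×desk lamp: cost 11, value 28
- 4×jacket: cost 12, value 16
Best: 38 util.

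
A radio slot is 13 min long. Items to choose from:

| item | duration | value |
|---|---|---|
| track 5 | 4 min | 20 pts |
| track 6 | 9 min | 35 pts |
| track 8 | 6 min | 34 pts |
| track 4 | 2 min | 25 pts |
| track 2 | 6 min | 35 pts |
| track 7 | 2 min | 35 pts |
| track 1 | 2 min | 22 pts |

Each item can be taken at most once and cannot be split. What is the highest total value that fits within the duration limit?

This is a 0/1 knapsack; check combinations near the capacity.
- track 4+track 2+track 7+track 1: duration 2+6+2+2=12, value 25+35+35+22=117
- track 8+track 4+track 7+track 1: duration 6+2+2+2=12, value 34+25+35+22=116
- track 5+track 4+track 7+track 1: duration 4+2+2+2=10, value 20+25+35+22=102
- track 4+track 2+track 7: duration 2+6+2=10, value 25+35+35=95
Best: 117 pts.

117 pts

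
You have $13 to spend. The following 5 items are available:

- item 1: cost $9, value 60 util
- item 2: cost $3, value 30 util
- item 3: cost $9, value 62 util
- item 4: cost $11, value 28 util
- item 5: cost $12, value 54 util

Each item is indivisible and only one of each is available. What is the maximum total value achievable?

Check high-value combinations within $13:
- item 2+item 3: cost 3+9=12, value 30+62=92
- item 1+item 2: cost 9+3=12, value 60+30=90
- item 3: cost 9, value 62
- item 1: cost 9, value 60
Best: 92 util.

92 util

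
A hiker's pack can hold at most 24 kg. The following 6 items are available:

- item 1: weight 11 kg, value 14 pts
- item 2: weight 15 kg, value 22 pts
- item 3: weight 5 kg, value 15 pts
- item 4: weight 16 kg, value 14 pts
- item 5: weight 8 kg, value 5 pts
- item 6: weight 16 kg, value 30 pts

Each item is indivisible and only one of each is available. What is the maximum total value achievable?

45 pts

Check high-value combinations within 24 kg:
- item 3+item 6: weight 5+16=21, value 15+30=45
- item 2+item 3: weight 15+5=20, value 22+15=37
- item 5+item 6: weight 8+16=24, value 5+30=35
- item 1+item 3+item 5: weight 11+5+8=24, value 14+15+5=34
- item 6: weight 16, value 30
Best: 45 pts.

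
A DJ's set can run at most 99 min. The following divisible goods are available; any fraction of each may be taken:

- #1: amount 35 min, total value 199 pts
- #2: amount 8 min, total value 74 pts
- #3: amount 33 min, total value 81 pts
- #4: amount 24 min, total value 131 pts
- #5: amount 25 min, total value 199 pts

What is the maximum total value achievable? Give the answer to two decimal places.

620.18

Take in order of value per unit:
- #2 (74/8 per unit): all 8 → value 74, running total 74.00
- #5 (199/25 per unit): all 25 → value 199, running total 273.00
- #1 (199/35 per unit): all 35 → value 199, running total 472.00
- #4 (131/24 per unit): all 24 → value 131, running total 603.00
- #3 (81/33 per unit): 7 of 33 → value 7×81/33 = 17.1818, running total 620.18
Total 620.18.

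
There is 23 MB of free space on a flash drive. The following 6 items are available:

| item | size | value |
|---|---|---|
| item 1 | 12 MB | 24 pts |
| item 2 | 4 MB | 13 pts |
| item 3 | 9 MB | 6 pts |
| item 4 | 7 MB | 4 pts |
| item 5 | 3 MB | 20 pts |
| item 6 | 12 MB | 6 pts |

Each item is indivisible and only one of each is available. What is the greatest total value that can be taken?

This is a 0/1 knapsack; check combinations near the capacity.
- item 1+item 2+item 5: size 12+4+3=19, value 24+13+20=57
- item 1+item 4+item 5: size 12+7+3=22, value 24+4+20=48
- item 1+item 5: size 12+3=15, value 24+20=44
Best: 57 pts.

57 pts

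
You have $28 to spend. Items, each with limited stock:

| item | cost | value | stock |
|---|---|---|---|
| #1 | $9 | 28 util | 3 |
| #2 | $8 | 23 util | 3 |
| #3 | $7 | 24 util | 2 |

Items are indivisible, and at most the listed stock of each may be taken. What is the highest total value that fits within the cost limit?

Best selections within cost 28 and stock limits:
- 3×#1: cost 27, value 84
- 2×#1 + 1×#3: cost 25, value 80
- 2×#1 + 1×#2: cost 26, value 79
- 1×#1 + 2×#3: cost 23, value 76
Best: 84 util.

84 util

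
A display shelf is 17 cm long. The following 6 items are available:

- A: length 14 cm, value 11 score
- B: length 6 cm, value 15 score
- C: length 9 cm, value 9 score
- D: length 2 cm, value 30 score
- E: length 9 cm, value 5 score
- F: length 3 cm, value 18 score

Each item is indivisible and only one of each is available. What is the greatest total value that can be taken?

63 score

Check high-value combinations within 17 cm:
- B+D+F: length 6+2+3=11, value 15+30+18=63
- C+D+F: length 9+2+3=14, value 9+30+18=57
- B+C+D: length 6+9+2=17, value 15+9+30=54
- D+E+F: length 2+9+3=14, value 30+5+18=53
Best: 63 score.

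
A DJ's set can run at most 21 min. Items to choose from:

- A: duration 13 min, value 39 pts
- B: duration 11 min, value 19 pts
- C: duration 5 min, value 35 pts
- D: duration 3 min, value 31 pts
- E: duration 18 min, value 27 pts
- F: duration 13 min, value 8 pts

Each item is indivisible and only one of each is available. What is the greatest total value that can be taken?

105 pts

Check high-value combinations within 21 min:
- A+C+D: duration 13+5+3=21, value 39+35+31=105
- B+C+D: duration 11+5+3=19, value 19+35+31=85
- A+C: duration 13+5=18, value 39+35=74
- C+D+F: duration 5+3+13=21, value 35+31+8=74
Best: 105 pts.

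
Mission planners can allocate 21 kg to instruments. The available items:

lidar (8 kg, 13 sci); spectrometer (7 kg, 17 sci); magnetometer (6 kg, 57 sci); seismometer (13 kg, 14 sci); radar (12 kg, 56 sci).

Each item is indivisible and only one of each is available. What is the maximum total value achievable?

Check high-value combinations within 21 kg:
- magnetometer+radar: mass 6+12=18, value 57+56=113
- lidar+spectrometer+magnetometer: mass 8+7+6=21, value 13+17+57=87
- spectrometer+magnetometer: mass 7+6=13, value 17+57=74
Best: 113 sci.

113 sci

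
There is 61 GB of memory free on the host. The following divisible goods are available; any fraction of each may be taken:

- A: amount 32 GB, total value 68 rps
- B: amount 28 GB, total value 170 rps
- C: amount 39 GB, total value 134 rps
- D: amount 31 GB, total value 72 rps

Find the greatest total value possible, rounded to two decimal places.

Take in order of value per unit:
- B (170/28 per unit): all 28 → value 170, running total 170.00
- C (134/39 per unit): 33 of 39 → value 33×134/39 = 113.3846, running total 283.38
Total 283.38.

283.38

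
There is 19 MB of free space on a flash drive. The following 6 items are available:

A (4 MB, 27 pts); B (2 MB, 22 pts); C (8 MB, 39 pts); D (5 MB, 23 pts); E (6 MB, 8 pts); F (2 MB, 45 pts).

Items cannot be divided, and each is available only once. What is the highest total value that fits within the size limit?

134 pts

This is a 0/1 knapsack; check combinations near the capacity.
- A+C+D+F: size 4+8+5+2=19, value 27+39+23+45=134
- A+B+C+F: size 4+2+8+2=16, value 27+22+39+45=133
- B+C+D+F: size 2+8+5+2=17, value 22+39+23+45=129
- A+B+D+E+F: size 4+2+5+6+2=19, value 27+22+23+8+45=125
- A+B+D+F: size 4+2+5+2=13, value 27+22+23+45=117
Best: 134 pts.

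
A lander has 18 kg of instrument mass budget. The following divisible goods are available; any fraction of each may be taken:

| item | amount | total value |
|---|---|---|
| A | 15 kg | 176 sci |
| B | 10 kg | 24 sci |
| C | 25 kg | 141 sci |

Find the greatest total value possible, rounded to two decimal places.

Take in order of value per unit:
- A (176/15 per unit): all 15 → value 176, running total 176.00
- C (141/25 per unit): 3 of 25 → value 3×141/25 = 16.9200, running total 192.92
Total 192.92.

192.92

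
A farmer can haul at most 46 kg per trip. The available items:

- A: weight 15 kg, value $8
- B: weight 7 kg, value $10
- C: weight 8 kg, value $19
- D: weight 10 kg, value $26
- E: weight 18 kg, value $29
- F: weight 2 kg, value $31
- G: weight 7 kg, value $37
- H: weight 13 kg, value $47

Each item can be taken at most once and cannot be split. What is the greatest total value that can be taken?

$160

Check high-value combinations within 46 kg:
- C+D+F+G+H: weight 8+10+2+7+13=40, value 19+26+31+37+47=160
- B+D+F+G+H: weight 7+10+2+7+13=39, value 10+26+31+37+47=151
- B+C+F+G+H: weight 7+8+2+7+13=37, value 10+19+31+37+47=144
Best: $160.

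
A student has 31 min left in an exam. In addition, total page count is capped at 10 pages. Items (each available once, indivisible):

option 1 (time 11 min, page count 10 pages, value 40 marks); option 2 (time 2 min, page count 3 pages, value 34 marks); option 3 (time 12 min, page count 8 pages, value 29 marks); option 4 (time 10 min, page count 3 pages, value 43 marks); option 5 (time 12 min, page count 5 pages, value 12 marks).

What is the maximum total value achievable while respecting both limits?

77 marks

Feasible sets respecting both limits:
- option 2+option 4: time 12, page count 6, value 77
- option 4+option 5: time 22, page count 8, value 55
- option 2+option 5: time 14, page count 8, value 46
- option 4: time 10, page count 3, value 43
Best: 77 marks.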